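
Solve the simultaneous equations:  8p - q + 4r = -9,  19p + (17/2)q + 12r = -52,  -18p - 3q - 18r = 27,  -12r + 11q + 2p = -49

Row-reduce:
R1 ← R1 / (8).
R2 ← R2 − 19·R1.
R3 ← R3 + 18·R1.
R4 ← R4 − 2·R1.
R2 ← R2 / (87/8).
R1 ← R1 + 1/8·R2.
R3 ← R3 + 21/4·R2.
R4 ← R4 − 45/4·R2.
R3 ← R3 / (-226/29).
R1 ← R1 − 46/87·R3.
R2 ← R2 − 20/87·R3.
R4 ← R4 + 452/29·R3.
Row 4 reduces to 0 = 1, a contradiction. The system is inconsistent.

no solution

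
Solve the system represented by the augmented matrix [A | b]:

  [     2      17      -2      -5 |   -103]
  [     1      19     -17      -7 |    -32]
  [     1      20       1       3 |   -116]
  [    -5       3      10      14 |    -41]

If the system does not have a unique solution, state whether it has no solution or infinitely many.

x_1 = 1, x_2 = -6, x_3 = -6, x_4 = 3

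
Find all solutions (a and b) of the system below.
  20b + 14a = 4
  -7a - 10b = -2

infinitely many solutions

Row-reduce:
R1 ← R1 / (14).
R2 ← R2 + 7·R1.
Rank is 1 with 2 unknowns, leaving b free.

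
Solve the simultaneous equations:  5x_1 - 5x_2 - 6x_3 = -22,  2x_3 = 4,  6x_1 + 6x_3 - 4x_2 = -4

Row-reduce the augmented matrix:
R1 ← R1 / (5).
R3 ← R3 − 6·R1.
Swap R2 and R3.
R2 ← R2 / (2).
R1 ← R1 + 1·R2.
R3 ← R3 / (2).
R1 ← R1 − 27/5·R3.
R2 ← R2 − 33/5·R3.
Reading off the reduced rows gives x_1 = -4, x_2 = -2, x_3 = 2.

x_1 = -4, x_2 = -2, x_3 = 2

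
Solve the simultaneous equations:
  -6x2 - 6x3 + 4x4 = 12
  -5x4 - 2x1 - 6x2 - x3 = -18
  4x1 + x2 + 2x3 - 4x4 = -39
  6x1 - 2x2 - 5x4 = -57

x1 = -6, x2 = 3, x3 = -3, x4 = 3

Row-reduce the augmented matrix:
Swap R1 and R2.
R1 ← R1 / (-2).
R3 ← R3 − 4·R1.
R4 ← R4 − 6·R1.
R2 ← R2 / (-6).
R1 ← R1 − 3·R2.
R3 ← R3 + 11·R2.
R4 ← R4 + 20·R2.
R3 ← R3 / (11).
R1 ← R1 + 5/2·R3.
R2 ← R2 − 1·R3.
R4 ← R4 − 17·R3.
R4 ← R4 / (-4/11).
R1 ← R1 + 23/66·R4.
R2 ← R2 − 14/11·R4.
R3 ← R3 + 64/33·R4.
Reading off the reduced rows gives x1 = -6, x2 = 3, x3 = -3, x4 = 3.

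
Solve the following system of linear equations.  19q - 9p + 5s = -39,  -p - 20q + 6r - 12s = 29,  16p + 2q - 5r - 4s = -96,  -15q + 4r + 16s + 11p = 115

Row-reduce the augmented matrix:
R1 ← R1 / (-9).
R2 ← R2 + 1·R1.
R3 ← R3 − 16·R1.
R4 ← R4 − 11·R1.
R2 ← R2 / (-199/9).
R1 ← R1 + 19/9·R2.
R3 ← R3 − 322/9·R2.
R4 ← R4 − 74/9·R2.
R3 ← R3 / (937/199).
R1 ← R1 + 114/199·R3.
R2 ← R2 + 54/199·R3.
R4 ← R4 − 1240/199·R3.
R4 ← R4 / (35473/937).
R1 ← R1 + 1156/937·R4.
R2 ← R2 + 301/937·R4.
R3 ← R3 + 3070/937·R4.
Reading off the reduced rows gives p = -5, q = -6, r = -4, s = 6.

p = -5, q = -6, r = -4, s = 6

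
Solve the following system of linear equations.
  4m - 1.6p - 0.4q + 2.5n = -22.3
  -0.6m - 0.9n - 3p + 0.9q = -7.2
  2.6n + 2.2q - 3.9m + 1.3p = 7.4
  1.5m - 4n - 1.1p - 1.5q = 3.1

m = -2, n = -3, p = 4, q = 1

Row-reduce the augmented matrix:
R1 ← R1 / (4).
R2 ← R2 + 3/5·R1.
R3 ← R3 + 39/10·R1.
R4 ← R4 − 3/2·R1.
R2 ← R2 / (-21/40).
R1 ← R1 − 5/8·R2.
R3 ← R3 − 403/80·R2.
R4 ← R4 + 79/16·R2.
R3 ← R3 / (-5486/175).
R1 ← R1 + 149/35·R3.
R2 ← R2 − 216/35·R3.
R4 ← R4 − 1049/35·R3.
R4 ← R4 / (20453/109720).
R1 ← R1 + 9663/21944·R4.
R2 ← R2 − 941/2743·R4.
R3 ← R3 + 6909/21944·R4.
Reading off the reduced rows gives m = -2, n = -3, p = 4, q = 1.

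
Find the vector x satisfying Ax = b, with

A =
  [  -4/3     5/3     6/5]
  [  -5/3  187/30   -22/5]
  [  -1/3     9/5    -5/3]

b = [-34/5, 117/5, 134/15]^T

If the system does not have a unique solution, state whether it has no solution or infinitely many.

infinitely many solutions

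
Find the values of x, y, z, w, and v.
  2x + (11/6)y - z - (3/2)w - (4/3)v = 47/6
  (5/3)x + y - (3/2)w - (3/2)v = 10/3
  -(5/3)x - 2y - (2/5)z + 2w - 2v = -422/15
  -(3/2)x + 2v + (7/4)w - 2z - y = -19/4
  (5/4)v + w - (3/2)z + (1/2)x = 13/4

x = 2, y = 6, z = 2, w = -1, v = 5

Row-reduce the augmented matrix:
R1 ← R1 / (2).
R2 ← R2 − 5/3·R1.
R3 ← R3 + 5/3·R1.
R4 ← R4 + 3/2·R1.
R5 ← R5 − 1/2·R1.
R2 ← R2 / (-19/36).
R1 ← R1 − 11/12·R2.
R3 ← R3 + 17/36·R2.
R4 ← R4 − 3/8·R2.
R5 ← R5 + 11/24·R2.
R3 ← R3 / (-188/95).
R1 ← R1 − 18/19·R3.
R2 ← R2 + 30/19·R3.
R4 ← R4 + 41/19·R3.
R5 ← R5 + 75/38·R3.
R4 ← R4 / (-231/376).
R1 ← R1 + 135/188·R4.
R2 ← R2 + 57/188·R4.
R3 ← R3 + 185/376·R4.
R5 ← R5 − 467/752·R4.
R5 ← R5 / (15623/1848).
R1 ← R1 + 1083/154·R5.
R2 ← R2 − 169/154·R5.
R3 ← R3 + 1475/924·R5.
R4 ← R4 + 1405/231·R5.
Reading off the reduced rows gives x = 2, y = 6, z = 2, w = -1, v = 5.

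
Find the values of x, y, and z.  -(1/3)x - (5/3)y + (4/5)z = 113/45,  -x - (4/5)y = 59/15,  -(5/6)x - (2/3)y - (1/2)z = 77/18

x = -7/3, y = -2, z = -2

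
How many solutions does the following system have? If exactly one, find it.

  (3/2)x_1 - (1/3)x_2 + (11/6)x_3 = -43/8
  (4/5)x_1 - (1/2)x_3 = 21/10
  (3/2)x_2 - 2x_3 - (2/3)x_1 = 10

x_1 = 3/4, x_2 = 3, x_3 = -3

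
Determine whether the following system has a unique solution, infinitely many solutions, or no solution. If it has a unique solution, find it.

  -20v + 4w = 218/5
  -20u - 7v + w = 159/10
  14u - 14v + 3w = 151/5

u = 0, v = -5/2, w = -8/5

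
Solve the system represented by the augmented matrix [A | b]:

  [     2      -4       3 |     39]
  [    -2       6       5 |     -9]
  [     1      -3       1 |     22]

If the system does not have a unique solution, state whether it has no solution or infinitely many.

Row-reduce the augmented matrix:
R1 ← R1 / (2).
R2 ← R2 + 2·R1.
R3 ← R3 − 1·R1.
R2 ← R2 / (2).
R1 ← R1 + 2·R2.
R3 ← R3 + 1·R2.
R3 ← R3 / (7/2).
R1 ← R1 − 19/2·R3.
R2 ← R2 − 4·R3.
Reading off the reduced rows gives x_1 = 2, x_2 = -5, x_3 = 5.

x_1 = 2, x_2 = -5, x_3 = 5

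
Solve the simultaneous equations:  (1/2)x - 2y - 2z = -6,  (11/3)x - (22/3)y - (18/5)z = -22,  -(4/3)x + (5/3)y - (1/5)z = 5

infinitely many solutions

Row-reduce:
R1 ← R1 / (1/2).
R2 ← R2 − 11/3·R1.
R3 ← R3 + 4/3·R1.
R2 ← R2 / (22/3).
R1 ← R1 + 4·R2.
R3 ← R3 + 11/3·R2.
Rank is 2 with 3 unknowns, leaving z free.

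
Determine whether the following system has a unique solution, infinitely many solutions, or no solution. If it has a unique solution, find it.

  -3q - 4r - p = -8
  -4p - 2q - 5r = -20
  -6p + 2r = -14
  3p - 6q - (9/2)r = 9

no solution

Row-reduce:
R1 ← R1 / (-1).
R2 ← R2 + 4·R1.
R3 ← R3 + 6·R1.
R4 ← R4 − 3·R1.
R2 ← R2 / (10).
R1 ← R1 − 3·R2.
R3 ← R3 − 18·R2.
R4 ← R4 + 15·R2.
R3 ← R3 / (31/5).
R1 ← R1 − 7/10·R3.
R2 ← R2 − 11/10·R3.
Row 4 reduces to 0 = 3, a contradiction. The system is inconsistent.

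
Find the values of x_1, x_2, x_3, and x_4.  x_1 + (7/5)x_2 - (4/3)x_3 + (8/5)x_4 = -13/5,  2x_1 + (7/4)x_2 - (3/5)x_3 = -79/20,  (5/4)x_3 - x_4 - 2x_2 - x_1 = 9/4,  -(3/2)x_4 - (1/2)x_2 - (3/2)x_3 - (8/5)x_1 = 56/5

x_1 = -2, x_2 = -1, x_3 = -3, x_4 = -2

Row-reduce the augmented matrix:
R2 ← R2 − 2·R1.
R3 ← R3 + 1·R1.
R4 ← R4 + 8/5·R1.
R2 ← R2 / (-21/20).
R1 ← R1 − 7/5·R2.
R3 ← R3 + 3/5·R2.
R4 ← R4 − 87/50·R2.
R3 ← R3 / (-177/140).
R1 ← R1 − 64/45·R3.
R2 ← R2 + 124/63·R3.
R4 ← R4 + 73/350·R3.
R4 ← R4 / (-8219/1770).
R1 ← R1 − 104/1593·R4.
R2 ← R2 + 1168/1593·R4.
R3 ← R3 + 340/177·R4.
Reading off the reduced rows gives x_1 = -2, x_2 = -1, x_3 = -3, x_4 = -2.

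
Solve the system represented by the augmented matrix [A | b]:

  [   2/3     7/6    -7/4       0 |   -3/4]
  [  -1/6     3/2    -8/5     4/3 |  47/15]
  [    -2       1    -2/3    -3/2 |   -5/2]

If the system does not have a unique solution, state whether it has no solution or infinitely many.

infinitely many solutions

Row-reduce:
R1 ← R1 / (2/3).
R2 ← R2 + 1/6·R1.
R3 ← R3 + 2·R1.
R2 ← R2 / (43/24).
R1 ← R1 − 7/4·R2.
R3 ← R3 − 9/2·R2.
R3 ← R3 / (-1031/1290).
R1 ← R1 + 273/430·R3.
R2 ← R2 + 489/430·R3.
Rank is 3 with 4 unknowns, leaving x_4 free.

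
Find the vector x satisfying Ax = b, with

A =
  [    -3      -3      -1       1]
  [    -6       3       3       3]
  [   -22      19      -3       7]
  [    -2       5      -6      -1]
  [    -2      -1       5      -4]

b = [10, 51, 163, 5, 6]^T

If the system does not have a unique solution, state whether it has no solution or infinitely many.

x_1 = -5, x_2 = 2, x_3 = 2, x_4 = 3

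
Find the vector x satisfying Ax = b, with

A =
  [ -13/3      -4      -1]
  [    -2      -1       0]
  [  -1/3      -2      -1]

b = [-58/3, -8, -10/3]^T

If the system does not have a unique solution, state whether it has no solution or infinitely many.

Row-reduce:
R1 ← R1 / (-13/3).
R2 ← R2 + 2·R1.
R3 ← R3 + 1/3·R1.
R2 ← R2 / (11/13).
R1 ← R1 − 12/13·R2.
R3 ← R3 + 22/13·R2.
Rank is 2 with 3 unknowns, leaving x_3 free.

infinitely many solutions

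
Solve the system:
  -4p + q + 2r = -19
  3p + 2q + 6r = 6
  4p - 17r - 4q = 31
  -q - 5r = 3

Row-reduce:
R1 ← R1 / (-4).
R2 ← R2 − 3·R1.
R3 ← R3 − 4·R1.
R2 ← R2 / (11/4).
R1 ← R1 + 1/4·R2.
R3 ← R3 + 3·R2.
R4 ← R4 + 1·R2.
R3 ← R3 / (-75/11).
R1 ← R1 − 2/11·R3.
R2 ← R2 − 30/11·R3.
R4 ← R4 + 25/11·R3.
Row 4 reduces to 0 = -1, a contradiction. The system is inconsistent.

no solution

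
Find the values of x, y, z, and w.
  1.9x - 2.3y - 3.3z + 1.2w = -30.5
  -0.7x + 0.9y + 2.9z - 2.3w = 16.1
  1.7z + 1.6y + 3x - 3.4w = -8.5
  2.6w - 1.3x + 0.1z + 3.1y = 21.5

x = -5, y = 3, z = 5, w = 2

Row-reduce the augmented matrix:
R1 ← R1 / (19/10).
R2 ← R2 + 7/10·R1.
R3 ← R3 − 3·R1.
R4 ← R4 + 13/10·R1.
R2 ← R2 / (1/19).
R1 ← R1 + 23/19·R2.
R3 ← R3 − 497/95·R2.
R4 ← R4 − 29/19·R2.
R3 ← R3 / (-321/2).
R1 ← R1 − 37·R3.
R2 ← R2 − 32·R3.
R4 ← R4 + 51·R3.
R4 ← R4 / (1609/5350).
R1 ← R1 + 11999/16050·R4.
R2 ← R2 − 7451/16050·R4.
R3 ← R3 + 8969/8025·R4.
Reading off the reduced rows gives x = -5, y = 3, z = 5, w = 2.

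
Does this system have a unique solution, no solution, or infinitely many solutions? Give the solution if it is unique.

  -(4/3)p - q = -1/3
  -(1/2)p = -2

p = 4, q = -5

Row-reduce the augmented matrix:
R1 ← R1 / (-4/3).
R2 ← R2 + 1/2·R1.
R2 ← R2 / (3/8).
R1 ← R1 − 3/4·R2.
Reading off the reduced rows gives p = 4, q = -5.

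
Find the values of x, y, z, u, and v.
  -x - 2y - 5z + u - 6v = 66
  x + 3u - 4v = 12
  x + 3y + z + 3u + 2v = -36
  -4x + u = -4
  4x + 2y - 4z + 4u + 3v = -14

x = 0, y = -2, z = -6, u = -4, v = -6

Row-reduce the augmented matrix:
R1 ← R1 / (-1).
R2 ← R2 − 1·R1.
R3 ← R3 − 1·R1.
R4 ← R4 + 4·R1.
R5 ← R5 − 4·R1.
R2 ← R2 / (-2).
R1 ← R1 − 2·R2.
R3 ← R3 − 1·R2.
R4 ← R4 − 8·R2.
R5 ← R5 + 6·R2.
R3 ← R3 / (-13/2).
R2 ← R2 − 5/2·R3.
R5 ← R5 + 9·R3.
R4 ← R4 / (13).
R1 ← R1 − 3·R4.
R2 ← R2 − 4/13·R4.
R3 ← R3 + 12/13·R4.
R5 ← R5 + 160/13·R4.
R5 ← R5 / (1067/169).
R1 ← R1 + 4/13·R5.
R2 ← R2 − 324/169·R5.
R3 ← R3 − 42/169·R5.
R4 ← R4 + 16/13·R5.
Reading off the reduced rows gives x = 0, y = -2, z = -6, u = -4, v = -6.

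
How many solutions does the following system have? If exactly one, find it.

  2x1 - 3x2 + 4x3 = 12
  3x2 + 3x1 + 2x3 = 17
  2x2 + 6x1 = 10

Row-reduce the augmented matrix:
R1 ← R1 / (2).
R2 ← R2 − 3·R1.
R3 ← R3 − 6·R1.
R2 ← R2 / (15/2).
R1 ← R1 + 3/2·R2.
R3 ← R3 − 11·R2.
R3 ← R3 / (-92/15).
R1 ← R1 − 6/5·R3.
R2 ← R2 + 8/15·R3.
Reading off the reduced rows gives x1 = 1, x2 = 2, x3 = 4.

x1 = 1, x2 = 2, x3 = 4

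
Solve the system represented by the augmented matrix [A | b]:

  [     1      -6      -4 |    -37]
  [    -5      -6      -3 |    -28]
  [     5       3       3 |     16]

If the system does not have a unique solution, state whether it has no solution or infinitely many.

x_1 = -1, x_2 = 4, x_3 = 3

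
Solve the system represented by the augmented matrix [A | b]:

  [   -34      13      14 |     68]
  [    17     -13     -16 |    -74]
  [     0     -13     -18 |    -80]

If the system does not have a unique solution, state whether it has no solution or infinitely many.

Row-reduce:
R1 ← R1 / (-34).
R2 ← R2 − 17·R1.
R2 ← R2 / (-13/2).
R1 ← R1 + 13/34·R2.
R3 ← R3 + 13·R2.
Rank is 2 with 3 unknowns, leaving x_3 free.

infinitely many solutions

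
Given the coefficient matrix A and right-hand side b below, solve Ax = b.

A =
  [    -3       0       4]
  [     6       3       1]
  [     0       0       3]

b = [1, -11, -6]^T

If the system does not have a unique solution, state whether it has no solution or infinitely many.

Row-reduce the augmented matrix:
R1 ← R1 / (-3).
R2 ← R2 − 6·R1.
R2 ← R2 / (3).
R3 ← R3 / (3).
R1 ← R1 + 4/3·R3.
R2 ← R2 − 3·R3.
Reading off the reduced rows gives x_1 = -3, x_2 = 3, x_3 = -2.

x_1 = -3, x_2 = 3, x_3 = -2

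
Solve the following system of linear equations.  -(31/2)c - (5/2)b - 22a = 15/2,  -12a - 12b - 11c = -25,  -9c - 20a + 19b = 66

Row-reduce:
R1 ← R1 / (-22).
R2 ← R2 + 12·R1.
R3 ← R3 + 20·R1.
R2 ← R2 / (-117/11).
R1 ← R1 − 5/44·R2.
R3 ← R3 − 234/11·R2.
Row 3 reduces to 0 = 1, a contradiction. The system is inconsistent.

no solution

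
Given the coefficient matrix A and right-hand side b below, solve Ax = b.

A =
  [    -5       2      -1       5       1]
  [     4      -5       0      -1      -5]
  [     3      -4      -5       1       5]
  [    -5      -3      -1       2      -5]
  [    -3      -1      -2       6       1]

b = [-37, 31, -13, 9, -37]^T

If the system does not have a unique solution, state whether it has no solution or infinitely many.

Row-reduce the augmented matrix:
R1 ← R1 / (-5).
R2 ← R2 − 4·R1.
R3 ← R3 − 3·R1.
R4 ← R4 + 5·R1.
R5 ← R5 + 3·R1.
R2 ← R2 / (-17/5).
R1 ← R1 + 2/5·R2.
R3 ← R3 + 14/5·R2.
R4 ← R4 + 5·R2.
R5 ← R5 + 11/5·R2.
R3 ← R3 / (-84/17).
R1 ← R1 − 5/17·R3.
R2 ← R2 − 4/17·R3.
R4 ← R4 − 20/17·R3.
R5 ← R5 + 15/17·R3.
R4 ← R4 / (-148/21).
R1 ← R1 + 53/42·R4.
R2 ← R2 + 17/21·R4.
R3 ← R3 + 13/42·R4.
R5 ← R5 − 11/14·R4.
R5 ← R5 / (521/296).
R1 ← R1 − 123/296·R5.
R2 ← R2 − 207/148·R5.
R3 ← R3 + 573/296·R5.
R4 ← R4 + 49/148·R5.
Reading off the reduced rows gives x_1 = 0, x_2 = -2, x_3 = 0, x_4 = -6, x_5 = -3.

x_1 = 0, x_2 = -2, x_3 = 0, x_4 = -6, x_5 = -3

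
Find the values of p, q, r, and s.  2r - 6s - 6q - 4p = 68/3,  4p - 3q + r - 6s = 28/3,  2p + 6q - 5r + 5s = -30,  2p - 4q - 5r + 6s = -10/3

p = -1/3, q = -8/3, r = 8/3, s = 0

Row-reduce the augmented matrix:
R1 ← R1 / (-4).
R2 ← R2 − 4·R1.
R3 ← R3 − 2·R1.
R4 ← R4 − 2·R1.
R2 ← R2 / (-9).
R1 ← R1 − 3/2·R2.
R3 ← R3 − 3·R2.
R4 ← R4 + 7·R2.
R3 ← R3 / (-3).
R2 ← R2 + 1/3·R3.
R4 ← R4 + 19/3·R3.
R4 ← R4 / (149/9).
R1 ← R1 + 1/2·R4.
R2 ← R2 − 14/9·R4.
R3 ← R3 − 2/3·R4.
Reading off the reduced rows gives p = -1/3, q = -8/3, r = 8/3, s = 0.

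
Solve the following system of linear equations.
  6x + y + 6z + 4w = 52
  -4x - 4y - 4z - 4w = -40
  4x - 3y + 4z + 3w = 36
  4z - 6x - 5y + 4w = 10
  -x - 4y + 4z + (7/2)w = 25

Row-reduce:
R1 ← R1 / (6).
R2 ← R2 + 4·R1.
R3 ← R3 − 4·R1.
R4 ← R4 + 6·R1.
R5 ← R5 + 1·R1.
R2 ← R2 / (-10/3).
R1 ← R1 − 1/6·R2.
R3 ← R3 + 11/3·R2.
R4 ← R4 + 4·R2.
R5 ← R5 + 23/6·R2.
Swap R3 and R4.
R3 ← R3 / (10).
R1 ← R1 − 1·R3.
R5 ← R5 − 5·R3.
R4 ← R4 / (9/5).
R1 ← R1 + 9/25·R4.
R2 ← R2 − 2/5·R4.
R3 ← R3 − 24/25·R4.
R5 ← R5 − 9/10·R4.
Row 5 reduces to 0 = 2, a contradiction. The system is inconsistent.

no solution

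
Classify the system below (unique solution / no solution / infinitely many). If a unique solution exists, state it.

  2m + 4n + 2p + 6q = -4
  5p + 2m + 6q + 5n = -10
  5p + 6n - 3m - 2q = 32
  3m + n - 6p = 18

m = -4, n = 6, p = -4, q = -2

Row-reduce the augmented matrix:
R1 ← R1 / (2).
R2 ← R2 − 2·R1.
R3 ← R3 + 3·R1.
R4 ← R4 − 3·R1.
R1 ← R1 − 2·R2.
R3 ← R3 − 12·R2.
R4 ← R4 + 5·R2.
R3 ← R3 / (-28).
R1 ← R1 + 5·R3.
R2 ← R2 − 3·R3.
R4 ← R4 − 6·R3.
R4 ← R4 / (-15/2).
R1 ← R1 − 7/4·R4.
R2 ← R2 − 3/4·R4.
R3 ← R3 + 1/4·R4.
Reading off the reduced rows gives m = -4, n = 6, p = -4, q = -2.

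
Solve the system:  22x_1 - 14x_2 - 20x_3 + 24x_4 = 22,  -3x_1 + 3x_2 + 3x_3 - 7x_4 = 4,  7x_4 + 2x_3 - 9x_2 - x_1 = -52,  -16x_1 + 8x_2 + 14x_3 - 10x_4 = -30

infinitely many solutions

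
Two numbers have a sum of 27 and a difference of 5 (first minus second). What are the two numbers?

first number: 16, second number: 11

Let x = first number, y = second number.
  x + y = 27
  -y + x = 5
Row-reduce the augmented matrix:
R2 ← R2 − 1·R1.
R2 ← R2 / (-2).
R1 ← R1 − 1·R2.
Reading off the reduced rows gives x = 16, y = 11.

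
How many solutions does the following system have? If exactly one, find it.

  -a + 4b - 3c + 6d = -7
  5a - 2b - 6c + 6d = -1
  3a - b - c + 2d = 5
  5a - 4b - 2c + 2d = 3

a = 5, b = 4, c = 0, d = -3

Row-reduce the augmented matrix:
R1 ← R1 / (-1).
R2 ← R2 − 5·R1.
R3 ← R3 − 3·R1.
R4 ← R4 − 5·R1.
R2 ← R2 / (18).
R1 ← R1 + 4·R2.
R3 ← R3 − 11·R2.
R4 ← R4 − 16·R2.
R3 ← R3 / (17/6).
R1 ← R1 + 5/3·R3.
R2 ← R2 + 7/6·R3.
R4 ← R4 − 5/3·R3.
R4 ← R4 / (20/17).
R1 ← R1 − 14/17·R4.
R2 ← R2 − 20/17·R4.
R3 ← R3 + 12/17·R4.
Reading off the reduced rows gives a = 5, b = 4, c = 0, d = -3.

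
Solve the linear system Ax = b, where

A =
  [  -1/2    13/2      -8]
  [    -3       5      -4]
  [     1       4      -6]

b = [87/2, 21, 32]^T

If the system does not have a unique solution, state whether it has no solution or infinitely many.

Row-reduce:
R1 ← R1 / (-1/2).
R2 ← R2 + 3·R1.
R3 ← R3 − 1·R1.
R2 ← R2 / (-34).
R1 ← R1 + 13·R2.
R3 ← R3 − 17·R2.
Row 3 reduces to 0 = -1, a contradiction. The system is inconsistent.

no solution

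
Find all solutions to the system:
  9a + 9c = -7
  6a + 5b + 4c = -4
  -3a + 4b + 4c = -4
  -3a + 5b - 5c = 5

no solution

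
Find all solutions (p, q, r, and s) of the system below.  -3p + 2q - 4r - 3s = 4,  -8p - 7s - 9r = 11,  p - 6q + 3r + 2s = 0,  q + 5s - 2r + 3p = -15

no solution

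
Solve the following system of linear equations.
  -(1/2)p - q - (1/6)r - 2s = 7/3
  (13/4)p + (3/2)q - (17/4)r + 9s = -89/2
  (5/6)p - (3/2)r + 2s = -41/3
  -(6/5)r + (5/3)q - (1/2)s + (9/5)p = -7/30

Row-reduce:
R1 ← R1 / (-1/2).
R2 ← R2 − 13/4·R1.
R3 ← R3 − 5/6·R1.
R4 ← R4 − 9/5·R1.
R2 ← R2 / (-5).
R1 ← R1 − 2·R2.
R3 ← R3 + 5/3·R2.
R4 ← R4 + 29/15·R2.
Swap R3 and R4.
R3 ← R3 / (59/225).
R1 ← R1 + 9/5·R3.
R2 ← R2 − 16/15·R3.
Rank is 3 with 4 unknowns, leaving s free.

infinitely many solutions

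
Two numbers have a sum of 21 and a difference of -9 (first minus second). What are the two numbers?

first number: 6, second number: 15

Let x = first number, y = second number.
  x + y = 21
  x - y = -9
From equation 1: x = 21 − y.
Substitute into equation 2 and solve: y = 15.
Then x = 6.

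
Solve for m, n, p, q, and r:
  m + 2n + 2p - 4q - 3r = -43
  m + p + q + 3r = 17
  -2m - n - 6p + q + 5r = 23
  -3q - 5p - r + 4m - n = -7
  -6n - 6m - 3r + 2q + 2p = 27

Row-reduce the augmented matrix:
R2 ← R2 − 1·R1.
R3 ← R3 + 2·R1.
R4 ← R4 − 4·R1.
R5 ← R5 + 6·R1.
R2 ← R2 / (-2).
R1 ← R1 − 2·R2.
R3 ← R3 − 3·R2.
R4 ← R4 + 9·R2.
R5 ← R5 − 6·R2.
R3 ← R3 / (-7/2).
R1 ← R1 − 1·R3.
R2 ← R2 − 1/2·R3.
R4 ← R4 + 17/2·R3.
R5 ← R5 − 11·R3.
R4 ← R4 / (-75/7).
R1 ← R1 − 8/7·R4.
R2 ← R2 + 17/7·R4.
R3 ← R3 + 1/7·R4.
R5 ← R5 + 38/7·R4.
R5 ← R5 / (3007/75).
R1 ← R1 − 113/75·R5.
R2 ← R2 − 463/75·R5.
R3 ← R3 + 136/75·R5.
R4 ← R4 − 248/75·R5.
Reading off the reduced rows gives m = 2, n = -6, p = 0, q = 6, r = 3.

m = 2, n = -6, p = 0, q = 6, r = 3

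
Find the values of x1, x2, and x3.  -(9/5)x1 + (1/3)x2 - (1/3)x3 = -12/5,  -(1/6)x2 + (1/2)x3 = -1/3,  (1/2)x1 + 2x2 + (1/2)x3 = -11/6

x1 = 4/3, x2 = -1, x3 = -1

Row-reduce the augmented matrix:
R1 ← R1 / (-9/5).
R3 ← R3 − 1/2·R1.
R2 ← R2 / (-1/6).
R1 ← R1 + 5/27·R2.
R3 ← R3 − 113/54·R2.
R3 ← R3 / (361/54).
R1 ← R1 + 10/27·R3.
R2 ← R2 + 3·R3.
Reading off the reduced rows gives x1 = 4/3, x2 = -1, x3 = -1.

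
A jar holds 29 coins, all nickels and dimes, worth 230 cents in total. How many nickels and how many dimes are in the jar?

Let n = nickels, d = dimes.
  n + d = 29
  5n + 10d = 230
Row-reduce the augmented matrix:
R2 ← R2 − 5·R1.
R2 ← R2 / (5).
R1 ← R1 − 1·R2.
Reading off the reduced rows gives n = 12, d = 17.

nickels: 12, dimes: 17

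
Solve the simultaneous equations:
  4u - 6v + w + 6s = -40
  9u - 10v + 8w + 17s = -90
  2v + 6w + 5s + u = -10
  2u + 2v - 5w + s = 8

Row-reduce:
R1 ← R1 / (4).
R2 ← R2 − 9·R1.
R3 ← R3 − 1·R1.
R4 ← R4 − 2·R1.
R2 ← R2 / (7/2).
R1 ← R1 + 3/2·R2.
R3 ← R3 − 7/2·R2.
R4 ← R4 − 5·R2.
Swap R3 and R4.
R3 ← R3 / (-96/7).
R1 ← R1 − 19/7·R3.
R2 ← R2 − 23/14·R3.
Rank is 3 with 4 unknowns, leaving s free.

infinitely many solutions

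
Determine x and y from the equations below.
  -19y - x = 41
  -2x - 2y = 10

x = -3, y = -2

Row-reduce the augmented matrix:
R1 ← R1 / (-1).
R2 ← R2 + 2·R1.
R2 ← R2 / (36).
R1 ← R1 − 19·R2.
Reading off the reduced rows gives x = -3, y = -2.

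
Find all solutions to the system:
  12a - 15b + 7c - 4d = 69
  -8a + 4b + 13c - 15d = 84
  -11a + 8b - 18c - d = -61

Row-reduce:
R1 ← R1 / (12).
R2 ← R2 + 8·R1.
R3 ← R3 + 11·R1.
R2 ← R2 / (-6).
R1 ← R1 + 5/4·R2.
R3 ← R3 + 23/4·R2.
R3 ← R3 / (-2053/72).
R1 ← R1 + 223/72·R3.
R2 ← R2 + 53/18·R3.
Rank is 3 with 4 unknowns, leaving d free.

infinitely many solutions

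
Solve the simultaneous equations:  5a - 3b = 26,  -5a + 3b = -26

infinitely many solutions

Row-reduce:
R1 ← R1 / (5).
R2 ← R2 + 5·R1.
Rank is 1 with 2 unknowns, leaving b free.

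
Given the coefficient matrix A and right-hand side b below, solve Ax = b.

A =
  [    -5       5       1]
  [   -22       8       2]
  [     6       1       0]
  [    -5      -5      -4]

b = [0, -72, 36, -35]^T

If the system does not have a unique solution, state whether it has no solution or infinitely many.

Row-reduce the augmented matrix:
R1 ← R1 / (-5).
R2 ← R2 + 22·R1.
R3 ← R3 − 6·R1.
R4 ← R4 + 5·R1.
R2 ← R2 / (-14).
R1 ← R1 + 1·R2.
R3 ← R3 − 7·R2.
R4 ← R4 + 10·R2.
Swap R3 and R4.
R3 ← R3 / (-23/7).
R1 ← R1 + 1/35·R3.
R2 ← R2 − 6/35·R3.
R4 reduces to 0 = 0, so the extra equation is consistent.
Reading off the reduced rows gives x_1 = 5, x_2 = 6, x_3 = -5.

x_1 = 5, x_2 = 6, x_3 = -5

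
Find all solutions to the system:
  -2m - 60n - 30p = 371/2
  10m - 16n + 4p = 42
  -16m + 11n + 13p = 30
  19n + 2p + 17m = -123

no solution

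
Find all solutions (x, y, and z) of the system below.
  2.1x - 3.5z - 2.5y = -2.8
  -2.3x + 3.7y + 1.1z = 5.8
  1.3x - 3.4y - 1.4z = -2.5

x = -3, y = 0, z = -1

Row-reduce the augmented matrix:
R1 ← R1 / (21/10).
R2 ← R2 + 23/10·R1.
R3 ← R3 − 13/10·R1.
R2 ← R2 / (101/105).
R1 ← R1 + 25/21·R2.
R3 ← R3 + 389/210·R2.
R3 ← R3 / (-2271/505).
R1 ← R1 + 510/101·R3.
R2 ← R2 + 287/101·R3.
Reading off the reduced rows gives x = -3, y = 0, z = -1.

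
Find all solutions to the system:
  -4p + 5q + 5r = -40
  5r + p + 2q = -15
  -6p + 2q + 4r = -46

Row-reduce the augmented matrix:
R1 ← R1 / (-4).
R2 ← R2 − 1·R1.
R3 ← R3 + 6·R1.
R2 ← R2 / (13/4).
R1 ← R1 + 5/4·R2.
R3 ← R3 + 11/2·R2.
R3 ← R3 / (92/13).
R1 ← R1 − 15/13·R3.
R2 ← R2 − 25/13·R3.
Reading off the reduced rows gives p = 5, q = 0, r = -4.

p = 5, q = 0, r = -4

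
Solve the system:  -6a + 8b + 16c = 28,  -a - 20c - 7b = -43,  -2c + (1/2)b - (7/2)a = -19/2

no solution

Row-reduce:
R1 ← R1 / (-6).
R2 ← R2 + 1·R1.
R3 ← R3 + 7/2·R1.
R2 ← R2 / (-25/3).
R1 ← R1 + 4/3·R2.
R3 ← R3 + 25/6·R2.
Row 3 reduces to 0 = -2, a contradiction. The system is inconsistent.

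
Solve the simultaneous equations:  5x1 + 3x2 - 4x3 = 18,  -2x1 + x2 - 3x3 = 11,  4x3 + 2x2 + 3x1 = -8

Row-reduce the augmented matrix:
R1 ← R1 / (5).
R2 ← R2 + 2·R1.
R3 ← R3 − 3·R1.
R2 ← R2 / (11/5).
R1 ← R1 − 3/5·R2.
R3 ← R3 − 1/5·R2.
R3 ← R3 / (75/11).
R1 ← R1 − 5/11·R3.
R2 ← R2 + 23/11·R3.
Reading off the reduced rows gives x1 = 0, x2 = 2, x3 = -3.

x1 = 0, x2 = 2, x3 = -3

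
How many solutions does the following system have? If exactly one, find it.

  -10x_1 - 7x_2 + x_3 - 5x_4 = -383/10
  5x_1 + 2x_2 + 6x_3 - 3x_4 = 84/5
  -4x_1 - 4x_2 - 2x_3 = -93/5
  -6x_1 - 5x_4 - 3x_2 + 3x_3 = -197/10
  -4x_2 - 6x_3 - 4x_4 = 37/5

Row-reduce the augmented matrix:
R1 ← R1 / (-10).
R2 ← R2 − 5·R1.
R3 ← R3 + 4·R1.
R4 ← R4 + 6·R1.
R2 ← R2 / (-3/2).
R1 ← R1 − 7/10·R2.
R3 ← R3 + 6/5·R2.
R4 ← R4 − 6/5·R2.
R5 ← R5 + 4·R2.
R3 ← R3 / (-38/5).
R1 ← R1 − 44/15·R3.
R2 ← R2 + 13/3·R3.
R4 ← R4 − 38/5·R3.
R5 ← R5 + 70/3·R3.
Swap R4 and R5.
R4 ← R4 / (-512/57).
R1 ← R1 − 23/57·R4.
R2 ← R2 − 1/57·R4.
R3 ← R3 + 16/19·R4.
R5 reduces to 0 = 0, so the extra equation is consistent.
Reading off the reduced rows gives x_1 = 3, x_2 = 12/5, x_3 = -3/2, x_4 = -2.

x_1 = 3, x_2 = 12/5, x_3 = -3/2, x_4 = -2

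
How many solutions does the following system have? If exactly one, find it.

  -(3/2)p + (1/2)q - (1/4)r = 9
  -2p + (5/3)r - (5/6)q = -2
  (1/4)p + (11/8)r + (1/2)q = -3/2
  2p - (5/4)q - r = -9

no solution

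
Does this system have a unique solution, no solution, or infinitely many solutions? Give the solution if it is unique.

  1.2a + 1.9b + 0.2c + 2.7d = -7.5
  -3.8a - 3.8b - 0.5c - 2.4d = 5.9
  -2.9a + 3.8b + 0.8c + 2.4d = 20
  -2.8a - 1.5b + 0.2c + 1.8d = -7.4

Row-reduce the augmented matrix:
R1 ← R1 / (6/5).
R2 ← R2 + 19/5·R1.
R3 ← R3 + 29/10·R1.
R4 ← R4 + 14/5·R1.
R2 ← R2 / (133/60).
R1 ← R1 − 19/12·R2.
R3 ← R3 − 1007/120·R2.
R4 ← R4 − 44/15·R2.
R3 ← R3 / (109/140).
R1 ← R1 − 1/14·R3.
R2 ← R2 − 8/133·R3.
R4 ← R4 − 326/665·R3.
R4 ← R4 / (186423/20710).
R1 ← R1 + 90/109·R4.
R2 ← R2 − 8043/2071·R4.
R3 ← R3 + 2010/109·R4.
Reading off the reduced rows gives a = -4, b = 6, c = -3, d = -5.

a = -4, b = 6, c = -3, d = -5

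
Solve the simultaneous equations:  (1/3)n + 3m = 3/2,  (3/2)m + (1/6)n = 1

Row-reduce:
R1 ← R1 / (3).
R2 ← R2 − 3/2·R1.
Row 2 reduces to 0 = 1/4, a contradiction. The system is inconsistent.

no solution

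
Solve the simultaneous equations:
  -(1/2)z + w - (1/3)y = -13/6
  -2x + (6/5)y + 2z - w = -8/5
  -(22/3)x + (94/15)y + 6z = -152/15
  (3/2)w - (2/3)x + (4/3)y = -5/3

Row-reduce:
Swap R1 and R2.
R1 ← R1 / (-2).
R3 ← R3 + 22/3·R1.
R4 ← R4 + 2/3·R1.
R2 ← R2 / (-1/3).
R1 ← R1 + 3/5·R2.
R3 ← R3 − 28/15·R2.
R4 ← R4 − 14/15·R2.
R3 ← R3 / (-62/15).
R1 ← R1 + 1/10·R3.
R2 ← R2 − 3/2·R3.
R4 ← R4 + 31/15·R3.
Row 4 reduces to 0 = 1, a contradiction. The system is inconsistent.

no solution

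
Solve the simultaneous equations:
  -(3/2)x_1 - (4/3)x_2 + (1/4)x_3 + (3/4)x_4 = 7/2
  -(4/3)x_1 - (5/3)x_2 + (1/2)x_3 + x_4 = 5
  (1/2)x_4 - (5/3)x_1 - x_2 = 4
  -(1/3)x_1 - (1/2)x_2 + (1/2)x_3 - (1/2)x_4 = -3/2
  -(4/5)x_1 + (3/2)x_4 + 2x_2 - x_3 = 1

no solution

Row-reduce:
R1 ← R1 / (-3/2).
R2 ← R2 + 4/3·R1.
R3 ← R3 + 5/3·R1.
R4 ← R4 + 1/3·R1.
R5 ← R5 + 4/5·R1.
R2 ← R2 / (-13/27).
R1 ← R1 − 8/9·R2.
R3 ← R3 − 13/27·R2.
R4 ← R4 + 11/54·R2.
R5 ← R5 − 122/45·R2.
Swap R3 and R4.
R3 ← R3 / (17/52).
R1 ← R1 − 9/26·R3.
R2 ← R2 + 15/26·R3.
R5 ← R5 − 28/65·R3.
Swap R4 and R5.
R4 ← R4 / (687/170).
R1 ← R1 − 33/34·R4.
R2 ← R2 + 36/17·R4.
R3 ← R3 + 42/17·R4.
Row 5 reduces to 0 = 2, a contradiction. The system is inconsistent.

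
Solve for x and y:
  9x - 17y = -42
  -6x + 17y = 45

x = 1, y = 3

Row-reduce the augmented matrix:
R1 ← R1 / (9).
R2 ← R2 + 6·R1.
R2 ← R2 / (17/3).
R1 ← R1 + 17/9·R2.
Reading off the reduced rows gives x = 1, y = 3.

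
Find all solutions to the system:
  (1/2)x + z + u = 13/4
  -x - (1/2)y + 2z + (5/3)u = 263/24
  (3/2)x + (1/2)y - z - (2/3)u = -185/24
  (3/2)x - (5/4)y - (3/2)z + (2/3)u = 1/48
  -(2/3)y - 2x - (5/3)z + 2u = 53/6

x = -2, y = -11/4, z = 3/2, u = 11/4

Row-reduce the augmented matrix:
R1 ← R1 / (1/2).
R2 ← R2 + 1·R1.
R3 ← R3 − 3/2·R1.
R4 ← R4 − 3/2·R1.
R5 ← R5 + 2·R1.
R2 ← R2 / (-1/2).
R3 ← R3 − 1/2·R2.
R4 ← R4 + 5/4·R2.
R5 ← R5 + 2/3·R2.
Swap R3 and R4.
R3 ← R3 / (-29/2).
R1 ← R1 − 2·R3.
R2 ← R2 + 8·R3.
R5 ← R5 + 3·R3.
Swap R4 and R5.
R4 ← R4 / (911/261).
R1 ← R1 − 12/29·R4.
R2 ← R2 + 86/87·R4.
R3 ← R3 − 23/29·R4.
R5 reduces to 0 = 0, so the extra equation is consistent.
Reading off the reduced rows gives x = -2, y = -11/4, z = 3/2, u = 11/4.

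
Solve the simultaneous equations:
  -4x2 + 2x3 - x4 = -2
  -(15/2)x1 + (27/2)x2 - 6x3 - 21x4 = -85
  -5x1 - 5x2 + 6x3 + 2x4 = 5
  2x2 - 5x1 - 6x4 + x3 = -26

no solution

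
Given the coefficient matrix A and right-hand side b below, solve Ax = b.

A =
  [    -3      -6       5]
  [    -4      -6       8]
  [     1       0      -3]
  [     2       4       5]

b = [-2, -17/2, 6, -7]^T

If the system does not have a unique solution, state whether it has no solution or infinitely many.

no solution

Row-reduce:
R1 ← R1 / (-3).
R2 ← R2 + 4·R1.
R3 ← R3 − 1·R1.
R4 ← R4 − 2·R1.
R2 ← R2 / (2).
R1 ← R1 − 2·R2.
R3 ← R3 + 2·R2.
Swap R3 and R4.
R3 ← R3 / (25/3).
R1 ← R1 + 3·R3.
R2 ← R2 − 2/3·R3.
Row 4 reduces to 0 = -1/2, a contradiction. The system is inconsistent.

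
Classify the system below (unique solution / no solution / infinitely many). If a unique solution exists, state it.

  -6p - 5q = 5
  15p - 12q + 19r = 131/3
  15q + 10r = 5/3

p = 0, q = -1, r = 5/3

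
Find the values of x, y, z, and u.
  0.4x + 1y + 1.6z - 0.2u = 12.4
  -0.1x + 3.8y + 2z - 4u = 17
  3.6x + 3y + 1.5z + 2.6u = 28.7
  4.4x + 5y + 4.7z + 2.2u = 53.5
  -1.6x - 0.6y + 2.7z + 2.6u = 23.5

x = -2, y = 6, z = 5, u = 4

Row-reduce the augmented matrix:
R1 ← R1 / (2/5).
R2 ← R2 + 1/10·R1.
R3 ← R3 − 18/5·R1.
R4 ← R4 − 22/5·R1.
R5 ← R5 + 8/5·R1.
R2 ← R2 / (81/20).
R1 ← R1 − 5/2·R2.
R3 ← R3 + 6·R2.
R4 ← R4 + 6·R2.
R5 ← R5 − 17/5·R2.
R3 ← R3 / (-841/90).
R1 ← R1 − 68/27·R3.
R2 ← R2 − 16/27·R3.
R4 ← R4 + 841/90·R3.
R5 ← R5 − 1913/270·R3.
Swap R4 and R5.
R4 ← R4 / (50294/12615).
R1 ← R1 − 3958/2523·R4.
R2 ← R2 + 2779/2523·R4.
R3 ← R3 − 144/841·R4.
R5 reduces to 0 = 0, so the extra equation is consistent.
Reading off the reduced rows gives x = -2, y = 6, z = 5, u = 4.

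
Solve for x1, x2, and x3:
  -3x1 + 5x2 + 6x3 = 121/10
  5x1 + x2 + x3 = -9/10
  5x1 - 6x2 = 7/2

x1 = -1/2, x2 = -1, x3 = 13/5

Row-reduce the augmented matrix:
R1 ← R1 / (-3).
R2 ← R2 − 5·R1.
R3 ← R3 − 5·R1.
R2 ← R2 / (28/3).
R1 ← R1 + 5/3·R2.
R3 ← R3 − 7/3·R2.
R3 ← R3 / (29/4).
R1 ← R1 + 1/28·R3.
R2 ← R2 − 33/28·R3.
Reading off the reduced rows gives x1 = -1/2, x2 = -1, x3 = 13/5.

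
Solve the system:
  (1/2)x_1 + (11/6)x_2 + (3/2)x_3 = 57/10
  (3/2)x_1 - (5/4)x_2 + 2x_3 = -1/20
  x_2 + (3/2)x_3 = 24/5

x_1 = -6/5, x_2 = 9/5, x_3 = 2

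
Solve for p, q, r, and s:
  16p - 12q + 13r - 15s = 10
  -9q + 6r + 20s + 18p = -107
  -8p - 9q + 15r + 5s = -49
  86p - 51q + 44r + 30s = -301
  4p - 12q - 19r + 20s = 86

Row-reduce the augmented matrix:
R1 ← R1 / (16).
R2 ← R2 − 18·R1.
R3 ← R3 + 8·R1.
R4 ← R4 − 86·R1.
R5 ← R5 − 4·R1.
R2 ← R2 / (9/2).
R1 ← R1 + 3/4·R2.
R3 ← R3 + 15·R2.
R4 ← R4 − 27/2·R2.
R5 ← R5 + 9·R2.
R3 ← R3 / (-29/4).
R1 ← R1 + 5/8·R3.
R2 ← R2 + 23/12·R3.
R5 ← R5 + 79/2·R3.
Swap R4 and R5.
R4 ← R4 / (-48595/87).
R1 ← R1 + 150/29·R4.
R2 ← R2 + 6170/261·R4.
R3 ← R3 + 1445/87·R4.
R5 reduces to 0 = 0, so the extra equation is consistent.
Reading off the reduced rows gives p = -2, q = -5, r = -6, s = -4.

p = -2, q = -5, r = -6, s = -4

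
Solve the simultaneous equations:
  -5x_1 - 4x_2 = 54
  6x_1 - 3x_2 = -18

Row-reduce the augmented matrix:
R1 ← R1 / (-5).
R2 ← R2 − 6·R1.
R2 ← R2 / (-39/5).
R1 ← R1 − 4/5·R2.
Reading off the reduced rows gives x_1 = -6, x_2 = -6.

x_1 = -6, x_2 = -6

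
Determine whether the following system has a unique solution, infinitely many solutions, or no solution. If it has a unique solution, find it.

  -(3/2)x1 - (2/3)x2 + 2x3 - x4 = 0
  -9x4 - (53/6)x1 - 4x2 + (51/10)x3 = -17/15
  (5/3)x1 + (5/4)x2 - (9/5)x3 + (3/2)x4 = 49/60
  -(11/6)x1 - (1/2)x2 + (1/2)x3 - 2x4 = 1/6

infinitely many solutions

Row-reduce:
R1 ← R1 / (-3/2).
R2 ← R2 + 53/6·R1.
R3 ← R3 − 5/3·R1.
R4 ← R4 + 11/6·R1.
R2 ← R2 / (-2/27).
R1 ← R1 − 4/9·R2.
R3 ← R3 − 55/108·R2.
R4 ← R4 − 17/54·R2.
R3 ← R3 / (-3639/80).
R1 ← R1 + 207/5·R3.
R2 ← R2 − 1803/20·R3.
R4 ← R4 + 1213/40·R3.
Rank is 3 with 4 unknowns, leaving x4 free.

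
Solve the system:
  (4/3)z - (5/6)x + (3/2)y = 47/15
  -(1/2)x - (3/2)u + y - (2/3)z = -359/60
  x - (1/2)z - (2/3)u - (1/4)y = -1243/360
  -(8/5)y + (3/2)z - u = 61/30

x = -1/2, y = -1/2, z = 13/5, u = 8/3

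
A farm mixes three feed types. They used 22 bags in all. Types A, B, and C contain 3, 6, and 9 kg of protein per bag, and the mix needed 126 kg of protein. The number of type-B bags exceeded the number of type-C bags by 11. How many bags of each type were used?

Let a = type-A bags, b = type-B bags, c = type-C bags.
  a + b + c = 22
  3a + 6b + 9c = 126
  b - c = 11
Row-reduce the augmented matrix:
R2 ← R2 − 3·R1.
R2 ← R2 / (3).
R1 ← R1 − 1·R2.
R3 ← R3 − 1·R2.
R3 ← R3 / (-3).
R1 ← R1 + 1·R3.
R2 ← R2 − 2·R3.
Reading off the reduced rows gives a = 5, b = 14, c = 3.

type-A bags: 5, type-B bags: 14, type-C bags: 3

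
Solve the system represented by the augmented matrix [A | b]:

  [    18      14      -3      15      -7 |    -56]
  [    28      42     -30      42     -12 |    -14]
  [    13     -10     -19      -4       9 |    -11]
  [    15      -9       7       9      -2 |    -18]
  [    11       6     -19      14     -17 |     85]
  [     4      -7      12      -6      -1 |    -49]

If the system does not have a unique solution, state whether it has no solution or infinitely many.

Row-reduce the augmented matrix:
R1 ← R1 / (18).
R2 ← R2 − 28·R1.
R3 ← R3 − 13·R1.
R4 ← R4 − 15·R1.
R5 ← R5 − 11·R1.
R6 ← R6 − 4·R1.
R2 ← R2 / (182/9).
R1 ← R1 − 7/9·R2.
R3 ← R3 + 181/9·R2.
R4 ← R4 + 62/3·R2.
R5 ← R5 + 23/9·R2.
R6 ← R6 + 91/9·R2.
R3 ← R3 / (-7649/182).
R1 ← R1 − 21/26·R3.
R2 ← R2 + 114/91·R3.
R4 ← R4 + 2983/182·R3.
R5 ← R5 + 3707/182·R3.
R4 ← R4 / (108019/7649).
R1 ← R1 − 1431/7649·R4.
R2 ← R2 − 6210/7649·R4.
R3 ← R3 + 679/7649·R4.
R5 ← R5 − 41184/7649·R4.
R5 ← R5 / (-1970478/108019).
R1 ← R1 + 7140/108019·R5.
R2 ← R2 + 33023/108019·R5.
R3 ← R3 + 34883/108019·R5.
R4 ← R4 + 17996/108019·R5.
R6 reduces to 0 = 0, so the extra equation is consistent.
Reading off the reduced rows gives x_1 = -5, x_2 = -4, x_3 = -3, x_4 = 4, x_5 = -3.

x_1 = -5, x_2 = -4, x_3 = -3, x_4 = 4, x_5 = -3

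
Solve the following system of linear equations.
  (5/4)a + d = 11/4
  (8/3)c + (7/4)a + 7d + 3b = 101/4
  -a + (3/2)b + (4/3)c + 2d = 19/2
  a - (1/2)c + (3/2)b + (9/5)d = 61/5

no solution

Row-reduce:
R1 ← R1 / (5/4).
R2 ← R2 − 7/4·R1.
R3 ← R3 + 1·R1.
R4 ← R4 − 1·R1.
R2 ← R2 / (3).
R3 ← R3 − 3/2·R2.
R4 ← R4 − 3/2·R2.
Swap R3 and R4.
R3 ← R3 / (-11/6).
R2 ← R2 − 8/9·R3.
Row 4 reduces to 0 = 1, a contradiction. The system is inconsistent.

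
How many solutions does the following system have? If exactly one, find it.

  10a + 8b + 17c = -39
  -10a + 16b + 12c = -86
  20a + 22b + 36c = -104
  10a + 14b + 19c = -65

Row-reduce the augmented matrix:
R1 ← R1 / (10).
R2 ← R2 + 10·R1.
R3 ← R3 − 20·R1.
R4 ← R4 − 10·R1.
R2 ← R2 / (24).
R1 ← R1 − 4/5·R2.
R3 ← R3 − 6·R2.
R4 ← R4 − 6·R2.
R3 ← R3 / (-21/4).
R1 ← R1 − 11/15·R3.
R2 ← R2 − 29/24·R3.
R4 ← R4 + 21/4·R3.
R4 reduces to 0 = 0, so the extra equation is consistent.
Reading off the reduced rows gives a = 1, b = -4, c = -1.

a = 1, b = -4, c = -1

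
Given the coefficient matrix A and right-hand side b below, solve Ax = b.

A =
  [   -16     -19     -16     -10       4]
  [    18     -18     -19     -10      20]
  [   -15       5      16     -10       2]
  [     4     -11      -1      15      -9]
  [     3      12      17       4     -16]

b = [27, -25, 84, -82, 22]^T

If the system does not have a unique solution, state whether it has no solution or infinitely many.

x_1 = -1, x_2 = 1, x_3 = 1, x_4 = -5, x_5 = -1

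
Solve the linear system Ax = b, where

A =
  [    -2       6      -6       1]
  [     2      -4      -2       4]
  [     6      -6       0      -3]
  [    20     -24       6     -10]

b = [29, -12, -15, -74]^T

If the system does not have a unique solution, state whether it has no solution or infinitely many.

infinitely many solutions

Row-reduce:
R1 ← R1 / (-2).
R2 ← R2 − 2·R1.
R3 ← R3 − 6·R1.
R4 ← R4 − 20·R1.
R2 ← R2 / (2).
R1 ← R1 + 3·R2.
R3 ← R3 − 12·R2.
R4 ← R4 − 36·R2.
R3 ← R3 / (30).
R1 ← R1 + 9·R3.
R2 ← R2 + 4·R3.
R4 ← R4 − 90·R3.
Rank is 3 with 4 unknowns, leaving x_4 free.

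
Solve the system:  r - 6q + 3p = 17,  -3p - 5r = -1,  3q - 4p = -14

p = 2, q = -2, r = -1

Row-reduce the augmented matrix:
R1 ← R1 / (3).
R2 ← R2 + 3·R1.
R3 ← R3 + 4·R1.
R2 ← R2 / (-6).
R1 ← R1 + 2·R2.
R3 ← R3 + 5·R2.
R3 ← R3 / (14/3).
R1 ← R1 − 5/3·R3.
R2 ← R2 − 2/3·R3.
Reading off the reduced rows gives p = 2, q = -2, r = -1.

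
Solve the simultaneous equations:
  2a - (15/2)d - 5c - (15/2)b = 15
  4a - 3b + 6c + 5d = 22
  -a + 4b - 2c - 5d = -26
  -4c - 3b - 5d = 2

Row-reduce:
R1 ← R1 / (2).
R2 ← R2 − 4·R1.
R3 ← R3 + 1·R1.
R2 ← R2 / (12).
R1 ← R1 + 15/4·R2.
R3 ← R3 − 1/4·R2.
R4 ← R4 + 3·R2.
R3 ← R3 / (-29/6).
R1 ← R1 − 5/2·R3.
R2 ← R2 − 4/3·R3.
Rank is 3 with 4 unknowns, leaving d free.

infinitely many solutions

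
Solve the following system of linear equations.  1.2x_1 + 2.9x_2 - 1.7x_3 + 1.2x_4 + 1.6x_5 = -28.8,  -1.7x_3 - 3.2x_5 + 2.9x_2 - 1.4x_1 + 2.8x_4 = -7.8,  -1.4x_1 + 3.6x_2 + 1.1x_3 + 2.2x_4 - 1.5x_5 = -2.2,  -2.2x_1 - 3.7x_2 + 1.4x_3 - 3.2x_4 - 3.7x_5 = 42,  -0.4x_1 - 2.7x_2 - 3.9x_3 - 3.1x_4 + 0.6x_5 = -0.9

Row-reduce the augmented matrix:
R1 ← R1 / (6/5).
R2 ← R2 + 7/5·R1.
R3 ← R3 + 7/5·R1.
R4 ← R4 + 11/5·R1.
R5 ← R5 + 2/5·R1.
R2 ← R2 / (377/60).
R1 ← R1 − 29/12·R2.
R3 ← R3 − 419/60·R2.
R4 ← R4 − 97/60·R2.
R5 ← R5 + 26/15·R2.
R3 ← R3 / (931/290).
R2 ← R2 + 17/29·R3.
R4 ← R4 + 223/290·R3.
R5 ← R5 + 159/29·R3.
R4 ← R4 / (-141389/60515).
R1 ← R1 + 8/13·R4.
R2 ← R2 − 5730/12103·R4.
R3 ← R3 + 4026/12103·R4.
R5 ← R5 + 407289/121030·R4.
R5 ← R5 / (2753496/706945).
R1 ← R1 − 260312/141389·R5.
R2 ← R2 − 18271/141389·R5.
R3 ← R3 − 81027/141389·R5.
R4 ← R4 + 1160/141389·R5.
Reading off the reduced rows gives x_1 = -5, x_2 = -4, x_3 = 4, x_4 = -1, x_5 = -2.

x_1 = -5, x_2 = -4, x_3 = 4, x_4 = -1, x_5 = -2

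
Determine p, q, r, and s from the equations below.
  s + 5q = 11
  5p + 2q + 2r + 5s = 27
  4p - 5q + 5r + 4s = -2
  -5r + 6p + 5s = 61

p = 1, q = 1, r = -5, s = 6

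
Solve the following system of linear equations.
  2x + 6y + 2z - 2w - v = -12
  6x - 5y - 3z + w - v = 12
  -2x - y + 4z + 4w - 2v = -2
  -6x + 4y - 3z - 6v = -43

Row-reduce:
R1 ← R1 / (2).
R2 ← R2 − 6·R1.
R3 ← R3 + 2·R1.
R4 ← R4 + 6·R1.
R2 ← R2 / (-23).
R1 ← R1 − 3·R2.
R3 ← R3 − 5·R2.
R4 ← R4 − 22·R2.
R3 ← R3 / (93/23).
R1 ← R1 + 4/23·R3.
R2 ← R2 − 9/23·R3.
R4 ← R4 + 129/23·R3.
R4 ← R4 / (173/31).
R1 ← R1 − 2/31·R4.
R2 ← R2 + 20/31·R4.
R3 ← R3 − 27/31·R4.
Rank is 4 with 5 unknowns, leaving v free.

infinitely many solutions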